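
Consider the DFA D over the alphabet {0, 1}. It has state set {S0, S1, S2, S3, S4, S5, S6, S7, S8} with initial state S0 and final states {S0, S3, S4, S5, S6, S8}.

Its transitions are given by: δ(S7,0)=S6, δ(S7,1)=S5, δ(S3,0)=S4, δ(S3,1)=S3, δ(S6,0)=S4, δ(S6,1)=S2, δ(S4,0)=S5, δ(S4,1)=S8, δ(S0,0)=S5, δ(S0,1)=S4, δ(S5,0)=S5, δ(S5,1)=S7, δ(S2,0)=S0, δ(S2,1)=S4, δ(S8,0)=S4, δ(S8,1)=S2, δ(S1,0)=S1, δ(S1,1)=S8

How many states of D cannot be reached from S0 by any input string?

Starting at S0 and following transitions, the reachable set is {S0, S2, S4, S5, S6, S7, S8}. That leaves S1, S3 unreachable — 2 in total.

2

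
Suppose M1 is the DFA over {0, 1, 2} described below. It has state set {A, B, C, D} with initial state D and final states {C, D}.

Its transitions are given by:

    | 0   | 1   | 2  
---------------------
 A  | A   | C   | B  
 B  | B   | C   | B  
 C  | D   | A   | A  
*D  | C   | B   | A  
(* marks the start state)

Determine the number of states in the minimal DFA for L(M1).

2

Start with accepting vs non-accepting: {C,D} | {A,B}.
Stable partition: {C,D} | {A,B} — 2 equivalence classes.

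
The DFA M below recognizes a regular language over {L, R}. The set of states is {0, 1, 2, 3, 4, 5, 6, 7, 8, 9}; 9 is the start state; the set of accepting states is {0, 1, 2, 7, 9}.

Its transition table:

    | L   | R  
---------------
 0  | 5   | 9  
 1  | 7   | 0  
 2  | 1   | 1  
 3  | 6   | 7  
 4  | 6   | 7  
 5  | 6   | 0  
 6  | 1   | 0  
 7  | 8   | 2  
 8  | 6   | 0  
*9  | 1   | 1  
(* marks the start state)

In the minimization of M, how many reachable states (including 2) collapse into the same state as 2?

States {3,4} cannot be reached from the start state, so discard them.
Start with accepting vs non-accepting: {0,1,2,7,9} | {5,6,8}.
On input L, block {0,1,2,7,9} splits into {1,2,9} and {0,7}.
Refine {1,2,9} on symbol L: members go to different blocks, giving {2,9} and {1}.
On input L, block {5,6,8} splits into {5,8} and {6}.
Stable partition: {2,9} | {5,8} | {0,7} | {1} | {6} — 5 equivalence classes.
The equivalence class containing 2 is {2,9}, of size 2.

2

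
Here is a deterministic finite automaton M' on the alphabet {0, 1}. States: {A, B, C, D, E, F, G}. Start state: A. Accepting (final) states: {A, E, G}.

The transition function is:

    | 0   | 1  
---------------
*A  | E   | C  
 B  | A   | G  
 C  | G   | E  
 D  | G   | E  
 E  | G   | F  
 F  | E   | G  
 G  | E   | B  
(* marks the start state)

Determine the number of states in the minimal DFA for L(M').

2

States {D} cannot be reached from the start state, so discard them.
P0 = {A,E,G} | {B,C,F}.
No further refinement is possible. Final partition (2 blocks): {A,E,G} | {B,C,F}.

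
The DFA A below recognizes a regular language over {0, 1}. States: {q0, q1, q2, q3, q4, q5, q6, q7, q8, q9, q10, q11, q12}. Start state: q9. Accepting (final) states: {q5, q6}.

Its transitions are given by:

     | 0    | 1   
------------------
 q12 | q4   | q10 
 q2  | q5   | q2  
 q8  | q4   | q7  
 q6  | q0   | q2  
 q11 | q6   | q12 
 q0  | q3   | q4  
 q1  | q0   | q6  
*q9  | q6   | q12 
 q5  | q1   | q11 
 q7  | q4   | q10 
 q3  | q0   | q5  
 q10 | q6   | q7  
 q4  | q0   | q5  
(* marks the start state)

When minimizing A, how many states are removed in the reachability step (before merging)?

1

Starting at q9 and following transitions, the reachable set is {q0, q1, q2, q3, q4, q5, q6, q7, q9, q10, q11, q12}. That leaves q8 unreachable — 1 in total.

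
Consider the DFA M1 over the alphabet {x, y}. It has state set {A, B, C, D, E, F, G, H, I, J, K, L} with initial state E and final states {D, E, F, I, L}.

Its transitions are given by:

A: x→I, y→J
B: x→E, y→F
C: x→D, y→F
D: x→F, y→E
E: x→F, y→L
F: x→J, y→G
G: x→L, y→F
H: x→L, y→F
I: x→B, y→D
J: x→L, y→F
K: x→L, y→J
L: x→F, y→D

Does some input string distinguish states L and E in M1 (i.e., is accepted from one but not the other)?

No

Reachable states from the start: {D,E,F,G,J,L}. Unreachable: {A,B,C,H,I,K} — drop them.
P0 = {D,E,F,L} | {G,J}.
On input x, block {D,E,F,L} splits into {D,E,L} and {F}.
No further refinement is possible. Final partition (3 blocks): {D,E,L} | {G,J} | {F}.
L and E lie in the same block of the stable partition, so they are equivalent — no string distinguishes them.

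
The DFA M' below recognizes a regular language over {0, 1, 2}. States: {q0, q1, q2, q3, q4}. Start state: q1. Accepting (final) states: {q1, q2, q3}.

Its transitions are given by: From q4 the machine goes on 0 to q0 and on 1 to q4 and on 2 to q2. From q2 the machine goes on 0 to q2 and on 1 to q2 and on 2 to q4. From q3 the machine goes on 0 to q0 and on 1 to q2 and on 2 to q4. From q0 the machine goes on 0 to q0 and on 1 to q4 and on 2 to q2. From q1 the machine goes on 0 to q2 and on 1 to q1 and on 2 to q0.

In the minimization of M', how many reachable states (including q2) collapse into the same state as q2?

2

States {q3} cannot be reached from the start state, so discard them.
Start with accepting vs non-accepting: {q1,q2} | {q0,q4}.
No further refinement is possible. Final partition (2 blocks): {q1,q2} | {q0,q4}.
The equivalence class containing q2 is {q1,q2}, of size 2.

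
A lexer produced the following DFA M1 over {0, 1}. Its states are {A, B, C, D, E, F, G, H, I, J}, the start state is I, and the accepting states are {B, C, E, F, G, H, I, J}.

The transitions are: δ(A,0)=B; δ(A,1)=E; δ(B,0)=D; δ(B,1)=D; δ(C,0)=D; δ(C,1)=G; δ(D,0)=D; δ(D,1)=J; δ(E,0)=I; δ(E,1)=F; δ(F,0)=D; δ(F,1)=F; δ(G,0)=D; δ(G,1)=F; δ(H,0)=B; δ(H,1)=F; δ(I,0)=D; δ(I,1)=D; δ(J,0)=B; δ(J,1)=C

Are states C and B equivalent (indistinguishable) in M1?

No

States {A,E,H} cannot be reached from the start state, so discard them.
P0 = {B,C,F,G,I,J} | {D}.
Split {B,C,F,G,I,J} by δ(·,0) → {B,C,F,G,I} and {J}.
Refine {B,C,F,G,I} on symbol 1: members go to different blocks, giving {C,F,G} and {B,I}.
The partition is now stable with 4 blocks: {C,F,G} | {D} | {J} | {B,I}.
C and B end up in different blocks, so they are distinguishable. For instance, the string '1' is accepted from only C.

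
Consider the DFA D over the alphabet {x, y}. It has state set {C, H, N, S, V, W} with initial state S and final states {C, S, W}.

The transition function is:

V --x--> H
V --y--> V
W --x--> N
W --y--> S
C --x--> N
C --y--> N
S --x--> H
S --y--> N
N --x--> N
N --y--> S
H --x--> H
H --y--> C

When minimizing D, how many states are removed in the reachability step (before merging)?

No path from S leads to V, W; the other 4 states are all reachable.

2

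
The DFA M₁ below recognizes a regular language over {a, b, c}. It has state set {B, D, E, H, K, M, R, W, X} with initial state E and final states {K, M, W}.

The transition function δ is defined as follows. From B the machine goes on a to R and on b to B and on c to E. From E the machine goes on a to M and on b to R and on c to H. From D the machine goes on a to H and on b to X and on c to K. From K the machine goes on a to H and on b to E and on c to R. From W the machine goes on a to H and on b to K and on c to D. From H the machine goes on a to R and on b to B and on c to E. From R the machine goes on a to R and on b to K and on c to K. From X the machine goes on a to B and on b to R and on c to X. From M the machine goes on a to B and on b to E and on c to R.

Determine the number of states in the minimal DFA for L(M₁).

4

First remove the unreachable states {D,W,X}; 6 states remain.
Start with accepting vs non-accepting: {K,M} | {B,E,H,R}.
Refine {B,E,H,R} on symbol a: members go to different blocks, giving {B,H,R} and {E}.
Refine {B,H,R} on symbol b: members go to different blocks, giving {B,H} and {R}.
No further refinement is possible. Final partition (4 blocks): {K,M} | {B,H} | {E} | {R}.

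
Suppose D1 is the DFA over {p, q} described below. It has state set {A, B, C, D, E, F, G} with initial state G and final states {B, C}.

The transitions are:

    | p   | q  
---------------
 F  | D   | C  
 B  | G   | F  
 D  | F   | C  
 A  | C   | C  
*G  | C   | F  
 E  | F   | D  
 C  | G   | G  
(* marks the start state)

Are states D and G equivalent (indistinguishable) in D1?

No

Reachable states from the start: {C,D,F,G}. Unreachable: {A,B,E} — drop them.
Initial partition by acceptance: {C} | {D,F,G}.
Refine {D,F,G} on symbol p: members go to different blocks, giving {D,F} and {G}.
Stable partition: {C} | {D,F} | {G} — 3 equivalence classes.
D and G end up in different blocks, so they are distinguishable. For instance, the string 'p' is accepted from only G.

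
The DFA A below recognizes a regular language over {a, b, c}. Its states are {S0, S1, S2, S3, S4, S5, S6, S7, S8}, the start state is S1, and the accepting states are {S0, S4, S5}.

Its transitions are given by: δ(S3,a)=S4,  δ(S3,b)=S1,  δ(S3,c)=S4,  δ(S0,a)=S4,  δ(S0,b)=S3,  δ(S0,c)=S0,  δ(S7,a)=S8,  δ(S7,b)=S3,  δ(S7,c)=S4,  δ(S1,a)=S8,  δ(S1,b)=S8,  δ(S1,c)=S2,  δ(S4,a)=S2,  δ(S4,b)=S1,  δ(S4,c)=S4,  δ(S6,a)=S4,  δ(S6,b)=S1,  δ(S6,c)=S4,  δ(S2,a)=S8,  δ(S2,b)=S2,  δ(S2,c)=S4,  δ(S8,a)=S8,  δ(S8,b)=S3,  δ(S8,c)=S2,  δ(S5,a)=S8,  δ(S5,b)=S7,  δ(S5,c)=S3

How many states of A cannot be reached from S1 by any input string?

4

Starting at S1 and following transitions, the reachable set is {S1, S2, S3, S4, S8}. That leaves S0, S5, S6, S7 unreachable — 4 in total.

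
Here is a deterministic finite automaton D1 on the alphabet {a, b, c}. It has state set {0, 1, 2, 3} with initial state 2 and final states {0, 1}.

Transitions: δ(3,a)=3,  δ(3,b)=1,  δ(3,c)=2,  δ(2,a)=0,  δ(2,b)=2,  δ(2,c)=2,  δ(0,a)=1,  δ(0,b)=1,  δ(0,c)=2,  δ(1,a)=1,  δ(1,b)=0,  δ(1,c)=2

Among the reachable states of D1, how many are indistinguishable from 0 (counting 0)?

States {3} cannot be reached from the start state, so discard them.
Start with accepting vs non-accepting: {0,1} | {2}.
Stable partition: {0,1} | {2} — 2 equivalence classes.
State 0 belongs to the block {0,1}, which has 2 states.

2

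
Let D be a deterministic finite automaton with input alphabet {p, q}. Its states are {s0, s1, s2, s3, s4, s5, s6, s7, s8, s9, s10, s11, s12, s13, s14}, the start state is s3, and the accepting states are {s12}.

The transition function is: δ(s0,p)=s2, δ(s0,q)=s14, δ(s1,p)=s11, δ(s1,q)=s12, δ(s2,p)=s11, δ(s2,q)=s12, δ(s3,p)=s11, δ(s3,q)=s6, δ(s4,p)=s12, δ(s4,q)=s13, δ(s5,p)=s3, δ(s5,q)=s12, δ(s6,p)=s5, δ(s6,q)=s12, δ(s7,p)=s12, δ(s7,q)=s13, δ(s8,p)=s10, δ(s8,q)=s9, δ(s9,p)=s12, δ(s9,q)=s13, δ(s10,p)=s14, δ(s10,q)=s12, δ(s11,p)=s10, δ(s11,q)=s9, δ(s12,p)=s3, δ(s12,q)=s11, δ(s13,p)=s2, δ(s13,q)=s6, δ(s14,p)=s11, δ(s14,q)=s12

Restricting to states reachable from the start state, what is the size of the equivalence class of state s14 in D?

2

Reachable states from the start: {s2,s3,s5,s6,s9,s10,s11,s12,s13,s14}. Unreachable: {s0,s1,s4,s7,s8} — drop them.
Initial partition by acceptance: {s12} | {s2,s3,s5,s6,s9,s10,s11,s13,s14}.
On input p, block {s2,s3,s5,s6,s9,s10,s11,s13,s14} splits into {s2,s3,s5,s6,s10,s11,s13,s14} and {s9}.
Refine {s2,s3,s5,s6,s10,s11,s13,s14} on symbol q: members go to different blocks, giving {s2,s5,s6,s10,s14} and {s3,s13} and {s11}.
Refine {s2,s5,s6,s10,s14} on symbol p: members go to different blocks, giving {s2,s14} and {s6,s10} and {s5}.
On input p, block {s3,s13} splits into {s3} and {s13}.
On input p, block {s6,s10} splits into {s6} and {s10}.
Stable partition: {s12} | {s2,s14} | {s9} | {s3} | {s11} | {s6} | {s5} | {s13} | {s10} — 9 equivalence classes.
State s14 belongs to the block {s2,s14}, which has 2 states.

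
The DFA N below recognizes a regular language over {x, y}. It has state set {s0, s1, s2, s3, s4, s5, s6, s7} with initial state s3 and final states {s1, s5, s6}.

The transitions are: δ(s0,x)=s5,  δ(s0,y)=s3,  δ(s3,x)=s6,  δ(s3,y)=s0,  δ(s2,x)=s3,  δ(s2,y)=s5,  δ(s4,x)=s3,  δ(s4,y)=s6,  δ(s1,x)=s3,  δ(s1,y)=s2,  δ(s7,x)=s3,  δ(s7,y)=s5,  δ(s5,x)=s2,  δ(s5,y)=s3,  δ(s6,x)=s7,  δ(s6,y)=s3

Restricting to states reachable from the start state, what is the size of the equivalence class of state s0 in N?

2

First remove the unreachable states {s1,s4}; 6 states remain.
Initial partition by acceptance: {s5,s6} | {s0,s2,s3,s7}.
On input x, block {s0,s2,s3,s7} splits into {s0,s3} and {s2,s7}.
No further refinement is possible. Final partition (3 blocks): {s5,s6} | {s0,s3} | {s2,s7}.
The equivalence class containing s0 is {s0,s3}, of size 2.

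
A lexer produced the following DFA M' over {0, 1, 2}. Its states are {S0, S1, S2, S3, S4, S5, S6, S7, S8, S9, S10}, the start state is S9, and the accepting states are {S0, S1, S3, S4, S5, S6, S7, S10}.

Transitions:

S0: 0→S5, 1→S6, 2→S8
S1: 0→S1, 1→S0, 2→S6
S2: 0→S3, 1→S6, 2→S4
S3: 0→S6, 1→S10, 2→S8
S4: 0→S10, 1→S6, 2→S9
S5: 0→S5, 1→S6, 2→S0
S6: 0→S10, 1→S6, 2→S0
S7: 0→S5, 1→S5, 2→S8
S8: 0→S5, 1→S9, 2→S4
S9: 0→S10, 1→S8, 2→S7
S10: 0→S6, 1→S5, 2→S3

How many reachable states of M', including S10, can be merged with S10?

Reachable states from the start: {S0,S3,S4,S5,S6,S7,S8,S9,S10}. Unreachable: {S1,S2} — drop them.
P0 = {S0,S3,S4,S5,S6,S7,S10} | {S8,S9}.
On input 2, block {S0,S3,S4,S5,S6,S7,S10} splits into {S0,S3,S4,S7} and {S5,S6,S10}.
The partition is now stable with 3 blocks: {S0,S3,S4,S7} | {S8,S9} | {S5,S6,S10}.
The equivalence class containing S10 is {S5,S6,S10}, of size 3.

3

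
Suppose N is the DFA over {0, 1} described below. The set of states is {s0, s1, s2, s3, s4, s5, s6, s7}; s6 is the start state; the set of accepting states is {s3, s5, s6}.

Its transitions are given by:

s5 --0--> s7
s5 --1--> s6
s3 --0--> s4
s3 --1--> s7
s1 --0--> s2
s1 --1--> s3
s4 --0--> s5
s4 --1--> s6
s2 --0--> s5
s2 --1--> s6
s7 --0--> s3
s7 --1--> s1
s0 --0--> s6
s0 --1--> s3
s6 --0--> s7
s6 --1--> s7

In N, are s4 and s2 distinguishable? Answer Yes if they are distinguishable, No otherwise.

States {s0} cannot be reached from the start state, so discard them.
Initial partition by acceptance: {s3,s5,s6} | {s1,s2,s4,s7}.
Refine {s3,s5,s6} on symbol 1: members go to different blocks, giving {s3,s6} and {s5}.
Split {s1,s2,s4,s7} by δ(·,0) → {s2,s4} and {s1} and {s7}.
Split {s3,s6} by δ(·,0) → {s3} and {s6}.
No further refinement is possible. Final partition (6 blocks): {s3} | {s2,s4} | {s5} | {s1} | {s7} | {s6}.
s4 and s2 lie in the same block of the stable partition, so they are equivalent — no string distinguishes them.

No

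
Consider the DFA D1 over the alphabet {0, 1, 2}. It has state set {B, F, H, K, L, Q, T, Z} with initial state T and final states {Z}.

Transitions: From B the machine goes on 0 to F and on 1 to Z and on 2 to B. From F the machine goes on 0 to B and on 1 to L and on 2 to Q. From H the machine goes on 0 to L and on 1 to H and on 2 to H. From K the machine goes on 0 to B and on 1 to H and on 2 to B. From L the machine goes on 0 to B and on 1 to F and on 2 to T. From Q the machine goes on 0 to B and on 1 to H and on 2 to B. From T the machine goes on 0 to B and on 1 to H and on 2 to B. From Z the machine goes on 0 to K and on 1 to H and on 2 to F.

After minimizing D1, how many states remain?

5

Initial partition by acceptance: {Z} | {B,F,H,K,L,Q,T}.
Refine {B,F,H,K,L,Q,T} on symbol 1: members go to different blocks, giving {F,H,K,L,Q,T} and {B}.
Split {F,H,K,L,Q,T} by δ(·,0) → {F,K,L,Q,T} and {H}.
Split {F,K,L,Q,T} by δ(·,1) → {K,Q,T} and {F,L}.
The partition is now stable with 5 blocks: {Z} | {K,Q,T} | {B} | {H} | {F,L}.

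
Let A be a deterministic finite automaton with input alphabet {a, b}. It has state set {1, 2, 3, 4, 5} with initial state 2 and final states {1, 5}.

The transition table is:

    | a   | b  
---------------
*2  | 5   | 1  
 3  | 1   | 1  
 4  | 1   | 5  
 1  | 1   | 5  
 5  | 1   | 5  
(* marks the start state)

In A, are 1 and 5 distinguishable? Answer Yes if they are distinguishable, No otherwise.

No

First remove the unreachable states {3,4}; 3 states remain.
P0 = {1,5} | {2}.
Stable partition: {1,5} | {2} — 2 equivalence classes.
1 and 5 lie in the same block of the stable partition, so they are equivalent — no string distinguishes them.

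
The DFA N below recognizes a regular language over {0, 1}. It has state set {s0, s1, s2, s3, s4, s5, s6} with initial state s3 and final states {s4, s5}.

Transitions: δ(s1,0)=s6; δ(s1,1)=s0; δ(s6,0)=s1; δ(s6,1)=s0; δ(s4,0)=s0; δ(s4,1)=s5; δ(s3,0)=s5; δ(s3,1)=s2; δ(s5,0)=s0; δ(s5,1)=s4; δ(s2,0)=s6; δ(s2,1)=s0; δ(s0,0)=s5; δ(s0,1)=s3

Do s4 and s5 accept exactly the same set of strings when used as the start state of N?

P0 = {s4,s5} | {s0,s1,s2,s3,s6}.
On input 0, block {s0,s1,s2,s3,s6} splits into {s1,s2,s6} and {s0,s3}.
Split {s0,s3} by δ(·,1) → {s0} and {s3}.
The partition is now stable with 4 blocks: {s4,s5} | {s1,s2,s6} | {s0} | {s3}.
s4 and s5 lie in the same block of the stable partition, so they are equivalent — no string distinguishes them.

Yes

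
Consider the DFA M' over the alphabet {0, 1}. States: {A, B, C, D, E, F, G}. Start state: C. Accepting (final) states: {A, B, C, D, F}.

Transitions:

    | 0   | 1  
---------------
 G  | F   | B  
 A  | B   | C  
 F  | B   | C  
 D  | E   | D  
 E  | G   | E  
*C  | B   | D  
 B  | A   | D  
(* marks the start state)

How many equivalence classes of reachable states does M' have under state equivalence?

6

P0 = {A,B,C,D,F} | {E,G}.
Refine {A,B,C,D,F} on symbol 0: members go to different blocks, giving {A,B,C,F} and {D}.
Refine {A,B,C,F} on symbol 1: members go to different blocks, giving {A,F} and {B,C}.
Split {E,G} by δ(·,0) → {E} and {G}.
On input 0, block {B,C} splits into {B} and {C}.
Stable partition: {A,F} | {E} | {D} | {B} | {G} | {C} — 6 equivalence classes.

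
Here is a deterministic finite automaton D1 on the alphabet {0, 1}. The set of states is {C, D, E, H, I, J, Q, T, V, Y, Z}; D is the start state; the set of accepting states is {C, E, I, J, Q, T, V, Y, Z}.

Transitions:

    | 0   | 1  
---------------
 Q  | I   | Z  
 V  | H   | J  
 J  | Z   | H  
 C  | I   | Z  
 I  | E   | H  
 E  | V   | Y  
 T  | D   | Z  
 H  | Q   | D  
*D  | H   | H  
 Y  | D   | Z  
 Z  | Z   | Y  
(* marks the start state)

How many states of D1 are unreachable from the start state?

Starting at D and following transitions, the reachable set is {D, E, H, I, J, Q, V, Y, Z}. That leaves C, T unreachable — 2 in total.

2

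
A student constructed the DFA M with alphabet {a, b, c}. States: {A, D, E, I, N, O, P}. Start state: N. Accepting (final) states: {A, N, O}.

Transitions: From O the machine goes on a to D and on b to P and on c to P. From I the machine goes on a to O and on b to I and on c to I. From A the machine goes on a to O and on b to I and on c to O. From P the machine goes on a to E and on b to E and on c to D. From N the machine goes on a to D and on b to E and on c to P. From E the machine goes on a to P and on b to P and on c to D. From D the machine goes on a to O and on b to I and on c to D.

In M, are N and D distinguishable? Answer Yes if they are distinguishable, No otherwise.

Reachable states from the start: {D,E,I,N,O,P}. Unreachable: {A} — drop them.
P0 = {N,O} | {D,E,I,P}.
Refine {D,E,I,P} on symbol a: members go to different blocks, giving {D,I} and {E,P}.
The partition is now stable with 3 blocks: {N,O} | {D,I} | {E,P}.
N and D end up in different blocks, so they are distinguishable. For instance, the string 'ε' is accepted from only N.

Yes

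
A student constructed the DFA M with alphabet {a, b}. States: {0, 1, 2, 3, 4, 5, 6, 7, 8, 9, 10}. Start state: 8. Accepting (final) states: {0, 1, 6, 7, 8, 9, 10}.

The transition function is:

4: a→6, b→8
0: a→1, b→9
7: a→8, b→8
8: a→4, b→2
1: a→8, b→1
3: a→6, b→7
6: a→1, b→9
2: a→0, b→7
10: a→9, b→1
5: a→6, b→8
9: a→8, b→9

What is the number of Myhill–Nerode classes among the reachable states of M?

6

Reachable states from the start: {0,1,2,4,6,7,8,9}. Unreachable: {3,5,10} — drop them.
Start with accepting vs non-accepting: {0,1,6,7,8,9} | {2,4}.
On input a, block {0,1,6,7,8,9} splits into {0,1,6,7,9} and {8}.
Refine {0,1,6,7,9} on symbol a: members go to different blocks, giving {1,7,9} and {0,6}.
Refine {1,7,9} on symbol b: members go to different blocks, giving {1,9} and {7}.
Split {2,4} by δ(·,b) → {2} and {4}.
No further refinement is possible. Final partition (6 blocks): {1,9} | {2} | {8} | {0,6} | {7} | {4}.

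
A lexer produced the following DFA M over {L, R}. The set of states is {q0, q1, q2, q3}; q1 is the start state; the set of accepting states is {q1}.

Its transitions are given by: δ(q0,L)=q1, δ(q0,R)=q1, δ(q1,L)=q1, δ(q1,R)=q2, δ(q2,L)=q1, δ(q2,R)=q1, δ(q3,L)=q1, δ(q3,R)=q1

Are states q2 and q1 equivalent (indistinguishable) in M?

First remove the unreachable states {q0,q3}; 2 states remain.
Initial partition by acceptance: {q1} | {q2}.
The partition is now stable with 2 blocks: {q1} | {q2}.
q2 and q1 end up in different blocks, so they are distinguishable. For instance, the string 'ε' is accepted from only q1.

No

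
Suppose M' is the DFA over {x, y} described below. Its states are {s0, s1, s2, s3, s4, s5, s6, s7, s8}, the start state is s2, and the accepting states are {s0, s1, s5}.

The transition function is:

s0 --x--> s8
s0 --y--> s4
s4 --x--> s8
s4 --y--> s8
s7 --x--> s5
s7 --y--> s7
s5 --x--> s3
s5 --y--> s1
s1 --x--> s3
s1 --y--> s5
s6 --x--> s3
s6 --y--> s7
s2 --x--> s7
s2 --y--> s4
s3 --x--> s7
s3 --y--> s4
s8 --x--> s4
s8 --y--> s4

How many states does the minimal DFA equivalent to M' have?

First remove the unreachable states {s0,s6}; 7 states remain.
Start with accepting vs non-accepting: {s1,s5} | {s2,s3,s4,s7,s8}.
Split {s2,s3,s4,s7,s8} by δ(·,x) → {s2,s3,s4,s8} and {s7}.
On input x, block {s2,s3,s4,s8} splits into {s2,s3} and {s4,s8}.
Stable partition: {s1,s5} | {s2,s3} | {s7} | {s4,s8} — 4 equivalence classes.

4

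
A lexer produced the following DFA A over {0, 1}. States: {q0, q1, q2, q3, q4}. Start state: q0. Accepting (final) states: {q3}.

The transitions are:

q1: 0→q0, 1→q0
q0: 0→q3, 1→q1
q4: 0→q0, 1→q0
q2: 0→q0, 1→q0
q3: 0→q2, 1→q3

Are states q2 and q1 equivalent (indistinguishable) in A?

Yes

First remove the unreachable states {q4}; 4 states remain.
Start with accepting vs non-accepting: {q3} | {q0,q1,q2}.
On input 0, block {q0,q1,q2} splits into {q1,q2} and {q0}.
The partition is now stable with 3 blocks: {q3} | {q1,q2} | {q0}.
q2 and q1 lie in the same block of the stable partition, so they are equivalent — no string distinguishes them.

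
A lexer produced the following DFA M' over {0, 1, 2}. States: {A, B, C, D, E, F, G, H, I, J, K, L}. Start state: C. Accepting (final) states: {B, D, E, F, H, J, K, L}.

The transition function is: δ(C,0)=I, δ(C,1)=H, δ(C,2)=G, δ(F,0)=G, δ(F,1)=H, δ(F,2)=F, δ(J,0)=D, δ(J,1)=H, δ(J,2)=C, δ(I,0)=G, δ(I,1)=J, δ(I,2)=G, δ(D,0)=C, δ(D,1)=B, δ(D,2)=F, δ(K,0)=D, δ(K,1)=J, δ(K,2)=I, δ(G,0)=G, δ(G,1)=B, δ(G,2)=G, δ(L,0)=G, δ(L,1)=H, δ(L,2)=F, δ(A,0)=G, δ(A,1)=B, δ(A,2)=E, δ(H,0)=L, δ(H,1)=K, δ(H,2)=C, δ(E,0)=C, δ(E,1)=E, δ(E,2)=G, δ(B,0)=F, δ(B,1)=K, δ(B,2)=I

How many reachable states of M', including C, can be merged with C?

3

First remove the unreachable states {A,E}; 10 states remain.
Start with accepting vs non-accepting: {B,D,F,H,J,K,L} | {C,G,I}.
Split {B,D,F,H,J,K,L} by δ(·,0) → {B,H,J,K} and {D,F,L}.
The partition is now stable with 3 blocks: {B,H,J,K} | {C,G,I} | {D,F,L}.
The equivalence class containing C is {C,G,I}, of size 3.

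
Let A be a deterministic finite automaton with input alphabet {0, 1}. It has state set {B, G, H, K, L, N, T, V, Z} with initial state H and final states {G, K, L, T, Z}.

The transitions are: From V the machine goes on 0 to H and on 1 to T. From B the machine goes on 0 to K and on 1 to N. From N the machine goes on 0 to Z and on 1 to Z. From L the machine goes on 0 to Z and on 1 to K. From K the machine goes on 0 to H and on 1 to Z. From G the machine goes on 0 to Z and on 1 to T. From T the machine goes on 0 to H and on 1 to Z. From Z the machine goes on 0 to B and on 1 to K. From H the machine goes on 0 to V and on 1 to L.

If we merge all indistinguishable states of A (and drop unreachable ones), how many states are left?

First remove the unreachable states {G}; 8 states remain.
Start with accepting vs non-accepting: {K,L,T,Z} | {B,H,N,V}.
On input 0, block {K,L,T,Z} splits into {K,T,Z} and {L}.
Split {B,H,N,V} by δ(·,0) → {H,V} and {B,N}.
Refine {K,T,Z} on symbol 0: members go to different blocks, giving {K,T} and {Z}.
Refine {H,V} on symbol 1: members go to different blocks, giving {V} and {H}.
Refine {B,N} on symbol 0: members go to different blocks, giving {B} and {N}.
The partition is now stable with 7 blocks: {K,T} | {V} | {L} | {B} | {Z} | {H} | {N}.

7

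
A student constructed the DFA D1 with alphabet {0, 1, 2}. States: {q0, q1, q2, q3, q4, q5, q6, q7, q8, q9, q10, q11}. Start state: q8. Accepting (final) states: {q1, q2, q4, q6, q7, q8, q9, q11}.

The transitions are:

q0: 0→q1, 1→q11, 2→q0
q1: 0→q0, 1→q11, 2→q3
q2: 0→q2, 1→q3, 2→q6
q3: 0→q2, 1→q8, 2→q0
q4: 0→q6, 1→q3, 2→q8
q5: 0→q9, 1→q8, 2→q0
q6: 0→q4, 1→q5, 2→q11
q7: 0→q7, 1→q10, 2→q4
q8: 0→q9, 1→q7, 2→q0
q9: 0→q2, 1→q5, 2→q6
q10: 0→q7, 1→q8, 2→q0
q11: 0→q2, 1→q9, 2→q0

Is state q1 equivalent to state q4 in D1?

No

P0 = {q1,q2,q4,q6,q7,q8,q9,q11} | {q0,q3,q5,q10}.
On input 0, block {q1,q2,q4,q6,q7,q8,q9,q11} splits into {q2,q4,q6,q7,q8,q9,q11} and {q1}.
Split {q2,q4,q6,q7,q8,q9,q11} by δ(·,1) → {q2,q4,q6,q7,q9} and {q8,q11}.
On input 2, block {q2,q4,q6,q7,q9} splits into {q2,q7,q9} and {q4,q6}.
Refine {q0,q3,q5,q10} on symbol 0: members go to different blocks, giving {q3,q5,q10} and {q0}.
The partition is now stable with 6 blocks: {q2,q7,q9} | {q3,q5,q10} | {q1} | {q8,q11} | {q4,q6} | {q0}.
q1 and q4 end up in different blocks, so they are distinguishable. For instance, the string '0' is accepted from only q4.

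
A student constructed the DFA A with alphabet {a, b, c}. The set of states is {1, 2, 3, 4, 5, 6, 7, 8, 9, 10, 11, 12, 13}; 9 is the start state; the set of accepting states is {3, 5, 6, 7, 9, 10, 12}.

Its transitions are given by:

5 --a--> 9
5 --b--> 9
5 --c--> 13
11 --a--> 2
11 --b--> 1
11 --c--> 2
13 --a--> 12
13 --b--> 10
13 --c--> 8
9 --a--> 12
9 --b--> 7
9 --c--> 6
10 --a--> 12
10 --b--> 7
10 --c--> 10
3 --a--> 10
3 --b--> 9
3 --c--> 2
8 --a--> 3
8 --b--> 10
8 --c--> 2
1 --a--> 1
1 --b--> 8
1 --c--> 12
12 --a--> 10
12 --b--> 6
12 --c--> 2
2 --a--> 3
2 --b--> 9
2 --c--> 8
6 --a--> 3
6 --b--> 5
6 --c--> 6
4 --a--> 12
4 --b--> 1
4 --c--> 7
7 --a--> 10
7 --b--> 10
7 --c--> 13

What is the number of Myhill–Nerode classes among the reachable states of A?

3

Reachable states from the start: {2,3,5,6,7,8,9,10,12,13}. Unreachable: {1,4,11} — drop them.
P0 = {3,5,6,7,9,10,12} | {2,8,13}.
On input c, block {3,5,6,7,9,10,12} splits into {3,5,7,12} and {6,9,10}.
The partition is now stable with 3 blocks: {3,5,7,12} | {2,8,13} | {6,9,10}.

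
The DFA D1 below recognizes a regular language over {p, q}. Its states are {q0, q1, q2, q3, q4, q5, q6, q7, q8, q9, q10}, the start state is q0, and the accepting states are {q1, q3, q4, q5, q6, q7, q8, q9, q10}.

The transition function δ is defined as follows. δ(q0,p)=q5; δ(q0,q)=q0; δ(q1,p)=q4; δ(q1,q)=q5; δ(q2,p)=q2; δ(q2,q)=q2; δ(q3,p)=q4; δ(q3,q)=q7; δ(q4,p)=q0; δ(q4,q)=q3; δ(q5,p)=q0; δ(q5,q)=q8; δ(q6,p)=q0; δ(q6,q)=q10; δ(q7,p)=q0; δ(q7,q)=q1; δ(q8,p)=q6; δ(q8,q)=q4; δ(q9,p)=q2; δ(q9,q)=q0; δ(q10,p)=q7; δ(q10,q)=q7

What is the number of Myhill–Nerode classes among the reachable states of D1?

First remove the unreachable states {q2,q9}; 9 states remain.
P0 = {q1,q3,q4,q5,q6,q7,q8,q10} | {q0}.
On input p, block {q1,q3,q4,q5,q6,q7,q8,q10} splits into {q1,q3,q8,q10} and {q4,q5,q6,q7}.
The partition is now stable with 3 blocks: {q1,q3,q8,q10} | {q0} | {q4,q5,q6,q7}.

3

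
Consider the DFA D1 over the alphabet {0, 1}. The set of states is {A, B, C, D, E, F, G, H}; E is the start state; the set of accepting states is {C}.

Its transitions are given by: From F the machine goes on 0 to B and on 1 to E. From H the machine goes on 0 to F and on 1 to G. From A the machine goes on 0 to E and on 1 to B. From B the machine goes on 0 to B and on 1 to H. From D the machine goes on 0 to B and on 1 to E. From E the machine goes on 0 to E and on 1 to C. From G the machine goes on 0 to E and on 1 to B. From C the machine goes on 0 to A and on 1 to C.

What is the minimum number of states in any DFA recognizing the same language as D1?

6

Reachable states from the start: {A,B,C,E,F,G,H}. Unreachable: {D} — drop them.
Initial partition by acceptance: {C} | {A,B,E,F,G,H}.
On input 1, block {A,B,E,F,G,H} splits into {A,B,F,G,H} and {E}.
Refine {A,B,F,G,H} on symbol 0: members go to different blocks, giving {B,F,H} and {A,G}.
On input 1, block {B,F,H} splits into {B} and {F} and {H}.
Stable partition: {C} | {B} | {E} | {A,G} | {F} | {H} — 6 equivalence classes.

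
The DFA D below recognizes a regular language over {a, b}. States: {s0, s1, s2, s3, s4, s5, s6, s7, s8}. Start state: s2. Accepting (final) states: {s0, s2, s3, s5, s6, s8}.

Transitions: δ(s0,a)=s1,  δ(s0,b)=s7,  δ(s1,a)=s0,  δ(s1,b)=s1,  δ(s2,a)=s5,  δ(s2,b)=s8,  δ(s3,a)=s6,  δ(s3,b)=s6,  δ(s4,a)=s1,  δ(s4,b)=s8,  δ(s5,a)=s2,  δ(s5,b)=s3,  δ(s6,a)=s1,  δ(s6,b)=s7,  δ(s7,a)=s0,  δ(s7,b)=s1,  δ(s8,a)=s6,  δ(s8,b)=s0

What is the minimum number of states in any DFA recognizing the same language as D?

First remove the unreachable states {s4}; 8 states remain.
P0 = {s0,s2,s3,s5,s6,s8} | {s1,s7}.
Split {s0,s2,s3,s5,s6,s8} by δ(·,a) → {s2,s3,s5,s8} and {s0,s6}.
On input a, block {s2,s3,s5,s8} splits into {s2,s5} and {s3,s8}.
No further refinement is possible. Final partition (4 blocks): {s2,s5} | {s1,s7} | {s0,s6} | {s3,s8}.

4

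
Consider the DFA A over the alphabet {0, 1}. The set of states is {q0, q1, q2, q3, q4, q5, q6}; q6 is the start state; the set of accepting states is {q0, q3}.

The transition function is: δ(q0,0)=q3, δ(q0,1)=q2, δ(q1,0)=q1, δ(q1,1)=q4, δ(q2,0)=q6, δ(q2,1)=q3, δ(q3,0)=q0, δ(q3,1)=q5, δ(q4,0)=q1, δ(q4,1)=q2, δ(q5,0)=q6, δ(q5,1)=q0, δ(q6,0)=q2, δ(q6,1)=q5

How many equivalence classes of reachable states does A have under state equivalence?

States {q1,q4} cannot be reached from the start state, so discard them.
Initial partition by acceptance: {q0,q3} | {q2,q5,q6}.
Split {q2,q5,q6} by δ(·,1) → {q2,q5} and {q6}.
No further refinement is possible. Final partition (3 blocks): {q0,q3} | {q2,q5} | {q6}.

3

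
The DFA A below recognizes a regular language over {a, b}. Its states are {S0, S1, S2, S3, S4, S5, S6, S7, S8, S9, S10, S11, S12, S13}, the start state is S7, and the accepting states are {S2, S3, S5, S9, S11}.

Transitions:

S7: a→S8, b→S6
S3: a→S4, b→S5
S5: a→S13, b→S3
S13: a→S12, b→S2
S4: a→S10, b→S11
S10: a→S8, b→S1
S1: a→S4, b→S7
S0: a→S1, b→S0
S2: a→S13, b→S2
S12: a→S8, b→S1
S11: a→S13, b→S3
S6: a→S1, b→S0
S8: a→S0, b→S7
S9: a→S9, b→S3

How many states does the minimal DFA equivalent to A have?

7

Reachable states from the start: {S0,S1,S2,S3,S4,S5,S6,S7,S8,S10,S11,S12,S13}. Unreachable: {S9} — drop them.
Initial partition by acceptance: {S2,S3,S5,S11} | {S0,S1,S4,S6,S7,S8,S10,S12,S13}.
Split {S0,S1,S4,S6,S7,S8,S10,S12,S13} by δ(·,b) → {S0,S1,S6,S7,S8,S10,S12} and {S4,S13}.
Split {S0,S1,S6,S7,S8,S10,S12} by δ(·,a) → {S0,S6,S7,S8,S10,S12} and {S1}.
Split {S0,S6,S7,S8,S10,S12} by δ(·,a) → {S7,S8,S10,S12} and {S0,S6}.
Refine {S7,S8,S10,S12} on symbol a: members go to different blocks, giving {S7,S10,S12} and {S8}.
Refine {S7,S10,S12} on symbol b: members go to different blocks, giving {S10,S12} and {S7}.
The partition is now stable with 7 blocks: {S2,S3,S5,S11} | {S10,S12} | {S4,S13} | {S1} | {S0,S6} | {S8} | {S7}.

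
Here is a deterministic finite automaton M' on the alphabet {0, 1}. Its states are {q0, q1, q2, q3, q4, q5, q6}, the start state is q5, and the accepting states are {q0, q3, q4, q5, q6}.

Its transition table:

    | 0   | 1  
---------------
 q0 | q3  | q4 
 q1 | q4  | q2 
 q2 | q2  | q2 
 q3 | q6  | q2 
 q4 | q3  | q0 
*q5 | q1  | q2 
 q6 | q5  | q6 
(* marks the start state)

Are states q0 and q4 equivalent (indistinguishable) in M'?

Yes

Start with accepting vs non-accepting: {q0,q3,q4,q5,q6} | {q1,q2}.
Split {q0,q3,q4,q5,q6} by δ(·,0) → {q0,q3,q4,q6} and {q5}.
Refine {q0,q3,q4,q6} on symbol 0: members go to different blocks, giving {q0,q3,q4} and {q6}.
Refine {q0,q3,q4} on symbol 0: members go to different blocks, giving {q0,q4} and {q3}.
On input 0, block {q1,q2} splits into {q1} and {q2}.
The partition is now stable with 6 blocks: {q0,q4} | {q1} | {q5} | {q6} | {q3} | {q2}.
q0 and q4 lie in the same block of the stable partition, so they are equivalent — no string distinguishes them.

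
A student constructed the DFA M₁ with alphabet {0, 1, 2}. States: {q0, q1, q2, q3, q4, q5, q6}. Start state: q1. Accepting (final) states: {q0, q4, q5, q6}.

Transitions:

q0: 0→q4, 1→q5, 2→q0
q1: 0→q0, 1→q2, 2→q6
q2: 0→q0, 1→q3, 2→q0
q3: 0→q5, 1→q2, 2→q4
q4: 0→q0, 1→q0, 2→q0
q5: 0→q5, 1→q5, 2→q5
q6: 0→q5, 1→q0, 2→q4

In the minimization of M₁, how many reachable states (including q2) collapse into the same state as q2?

Initial partition by acceptance: {q0,q4,q5,q6} | {q1,q2,q3}.
No further refinement is possible. Final partition (2 blocks): {q0,q4,q5,q6} | {q1,q2,q3}.
State q2 belongs to the block {q1,q2,q3}, which has 3 states.

3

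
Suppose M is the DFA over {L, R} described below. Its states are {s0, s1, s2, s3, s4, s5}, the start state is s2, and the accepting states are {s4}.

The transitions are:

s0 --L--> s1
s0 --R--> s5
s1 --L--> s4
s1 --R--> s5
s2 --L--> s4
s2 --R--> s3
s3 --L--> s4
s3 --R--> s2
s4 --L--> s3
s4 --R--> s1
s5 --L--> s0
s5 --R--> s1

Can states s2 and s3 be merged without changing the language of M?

All states are reachable from the start state.
Initial partition by acceptance: {s4} | {s0,s1,s2,s3,s5}.
Refine {s0,s1,s2,s3,s5} on symbol L: members go to different blocks, giving {s1,s2,s3} and {s0,s5}.
Split {s1,s2,s3} by δ(·,R) → {s2,s3} and {s1}.
Refine {s0,s5} on symbol L: members go to different blocks, giving {s0} and {s5}.
The partition is now stable with 5 blocks: {s4} | {s2,s3} | {s0} | {s1} | {s5}.
s2 and s3 lie in the same block of the stable partition, so they are equivalent — no string distinguishes them.

Yes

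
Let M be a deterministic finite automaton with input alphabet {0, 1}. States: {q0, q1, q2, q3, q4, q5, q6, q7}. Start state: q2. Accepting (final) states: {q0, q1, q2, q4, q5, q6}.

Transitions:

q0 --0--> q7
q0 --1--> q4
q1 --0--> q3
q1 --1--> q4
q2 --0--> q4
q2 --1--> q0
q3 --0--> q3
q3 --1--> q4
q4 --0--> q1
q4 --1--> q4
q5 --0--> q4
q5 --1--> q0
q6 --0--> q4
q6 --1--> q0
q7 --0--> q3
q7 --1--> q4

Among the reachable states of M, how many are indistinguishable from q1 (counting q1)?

2

Reachable states from the start: {q0,q1,q2,q3,q4,q7}. Unreachable: {q5,q6} — drop them.
Initial partition by acceptance: {q0,q1,q2,q4} | {q3,q7}.
Refine {q0,q1,q2,q4} on symbol 0: members go to different blocks, giving {q0,q1} and {q2,q4}.
On input 0, block {q2,q4} splits into {q2} and {q4}.
No further refinement is possible. Final partition (4 blocks): {q0,q1} | {q3,q7} | {q2} | {q4}.
The equivalence class containing q1 is {q0,q1}, of size 2.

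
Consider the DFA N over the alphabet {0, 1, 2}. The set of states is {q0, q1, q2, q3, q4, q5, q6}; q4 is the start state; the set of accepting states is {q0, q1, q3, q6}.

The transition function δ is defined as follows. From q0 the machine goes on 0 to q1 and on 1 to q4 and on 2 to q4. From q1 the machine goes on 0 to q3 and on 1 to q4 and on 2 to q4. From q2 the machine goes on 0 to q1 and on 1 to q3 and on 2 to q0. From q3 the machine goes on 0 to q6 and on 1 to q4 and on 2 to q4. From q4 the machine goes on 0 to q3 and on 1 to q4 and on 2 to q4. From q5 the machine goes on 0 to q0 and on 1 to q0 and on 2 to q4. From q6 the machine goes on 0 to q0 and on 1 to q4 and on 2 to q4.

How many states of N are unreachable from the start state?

2

No path from q4 leads to q2, q5; the other 5 states are all reachable.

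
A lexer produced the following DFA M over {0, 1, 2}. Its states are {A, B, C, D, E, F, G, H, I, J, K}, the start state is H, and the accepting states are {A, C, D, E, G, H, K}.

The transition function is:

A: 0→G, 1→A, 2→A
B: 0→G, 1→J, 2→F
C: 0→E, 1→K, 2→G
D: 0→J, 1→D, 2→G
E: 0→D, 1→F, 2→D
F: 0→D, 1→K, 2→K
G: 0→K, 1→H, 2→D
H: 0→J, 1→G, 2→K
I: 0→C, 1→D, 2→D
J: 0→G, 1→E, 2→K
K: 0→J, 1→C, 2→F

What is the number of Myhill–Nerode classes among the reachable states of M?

8

Reachable states from the start: {C,D,E,F,G,H,J,K}. Unreachable: {A,B,I} — drop them.
Start with accepting vs non-accepting: {C,D,E,G,H,K} | {F,J}.
Refine {C,D,E,G,H,K} on symbol 0: members go to different blocks, giving {C,E,G} and {D,H,K}.
Split {C,E,G} by δ(·,0) → {E,G} and {C}.
Refine {E,G} on symbol 1: members go to different blocks, giving {E} and {G}.
Split {F,J} by δ(·,0) → {F} and {J}.
Split {D,H,K} by δ(·,1) → {D} and {H} and {K}.
Stable partition: {E} | {F} | {D} | {C} | {G} | {J} | {H} | {K} — 8 equivalence classes.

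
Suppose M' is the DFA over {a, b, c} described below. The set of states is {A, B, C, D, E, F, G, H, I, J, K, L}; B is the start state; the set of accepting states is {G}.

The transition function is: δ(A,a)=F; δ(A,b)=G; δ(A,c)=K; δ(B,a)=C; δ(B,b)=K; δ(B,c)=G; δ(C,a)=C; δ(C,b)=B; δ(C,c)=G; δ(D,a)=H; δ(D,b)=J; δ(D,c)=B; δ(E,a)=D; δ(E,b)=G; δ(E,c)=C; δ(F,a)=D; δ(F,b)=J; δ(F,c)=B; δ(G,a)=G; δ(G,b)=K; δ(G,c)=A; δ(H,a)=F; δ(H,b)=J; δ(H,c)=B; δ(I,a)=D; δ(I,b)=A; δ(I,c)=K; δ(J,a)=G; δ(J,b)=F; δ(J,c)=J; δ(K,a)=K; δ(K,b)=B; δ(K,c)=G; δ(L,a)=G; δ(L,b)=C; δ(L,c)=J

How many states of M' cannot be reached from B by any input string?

BFS from B reaches {A, B, C, D, F, G, H, J, K}; the 3 state(s) E, I, L are never visited.

3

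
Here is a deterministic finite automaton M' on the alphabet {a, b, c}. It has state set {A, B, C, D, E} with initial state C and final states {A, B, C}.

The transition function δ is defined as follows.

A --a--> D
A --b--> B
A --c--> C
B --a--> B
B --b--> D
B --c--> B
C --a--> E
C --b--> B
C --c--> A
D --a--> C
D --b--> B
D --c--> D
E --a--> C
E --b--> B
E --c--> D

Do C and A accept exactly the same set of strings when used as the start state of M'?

Yes

Every state is reachable, so we keep all 5.
P0 = {A,B,C} | {D,E}.
On input a, block {A,B,C} splits into {A,C} and {B}.
Stable partition: {A,C} | {D,E} | {B} — 3 equivalence classes.
C and A lie in the same block of the stable partition, so they are equivalent — no string distinguishes them.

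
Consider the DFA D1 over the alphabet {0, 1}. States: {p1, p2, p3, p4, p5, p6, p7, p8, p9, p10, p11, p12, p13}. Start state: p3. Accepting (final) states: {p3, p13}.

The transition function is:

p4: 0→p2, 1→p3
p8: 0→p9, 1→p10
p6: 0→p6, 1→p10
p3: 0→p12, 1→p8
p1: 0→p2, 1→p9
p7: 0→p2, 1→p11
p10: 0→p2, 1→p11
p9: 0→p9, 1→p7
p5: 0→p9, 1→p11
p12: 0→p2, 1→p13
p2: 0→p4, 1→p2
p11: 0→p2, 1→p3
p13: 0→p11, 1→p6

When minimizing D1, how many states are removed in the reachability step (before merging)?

2

BFS from p3 reaches {p2, p3, p4, p6, p7, p8, p9, p10, p11, p12, p13}; the 2 state(s) p1, p5 are never visited.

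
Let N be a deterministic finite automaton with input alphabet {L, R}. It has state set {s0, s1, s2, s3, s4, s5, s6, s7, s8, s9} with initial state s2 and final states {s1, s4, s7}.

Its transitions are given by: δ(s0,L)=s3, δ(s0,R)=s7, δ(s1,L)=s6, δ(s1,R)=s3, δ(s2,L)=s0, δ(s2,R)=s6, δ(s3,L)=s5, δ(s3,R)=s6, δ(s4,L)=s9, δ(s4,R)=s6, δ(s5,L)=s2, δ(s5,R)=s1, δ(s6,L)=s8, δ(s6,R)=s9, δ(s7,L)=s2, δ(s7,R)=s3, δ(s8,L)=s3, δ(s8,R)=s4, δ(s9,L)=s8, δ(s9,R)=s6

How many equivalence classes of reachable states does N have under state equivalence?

All states are reachable from the start state.
P0 = {s1,s4,s7} | {s0,s2,s3,s5,s6,s8,s9}.
Refine {s0,s2,s3,s5,s6,s8,s9} on symbol R: members go to different blocks, giving {s2,s3,s6,s9} and {s0,s5,s8}.
The partition is now stable with 3 blocks: {s1,s4,s7} | {s2,s3,s6,s9} | {s0,s5,s8}.

3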